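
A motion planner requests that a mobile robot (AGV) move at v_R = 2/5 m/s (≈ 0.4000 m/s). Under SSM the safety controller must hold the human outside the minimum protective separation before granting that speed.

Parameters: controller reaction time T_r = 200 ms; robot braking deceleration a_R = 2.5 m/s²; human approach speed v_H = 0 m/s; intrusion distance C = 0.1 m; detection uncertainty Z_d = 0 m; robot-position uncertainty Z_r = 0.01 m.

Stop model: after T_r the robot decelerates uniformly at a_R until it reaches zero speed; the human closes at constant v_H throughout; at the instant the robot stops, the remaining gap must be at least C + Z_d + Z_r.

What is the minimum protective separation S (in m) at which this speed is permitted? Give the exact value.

T_s = v_R/a_R = (2/5)/(5/2) = 0.1600 s
robot covers v_R·T_r = 0.4000·0.2000 = 0.0800 m before braking
robot covers 0.4000·0.1600 − ½·2.5000·0.1600² = 0.0320 m while stopping
human closes 0.0000·0.3600 = 0.0000 m
residual clearance needed = 0.1000+0.0000+0.0100 = 0.1100 m
S_min ≈ 0.0800+0.0320+0.0000+0.1100  ⇒  S_min = 111/500 m

S_min = 111/500 m = 0.2220 m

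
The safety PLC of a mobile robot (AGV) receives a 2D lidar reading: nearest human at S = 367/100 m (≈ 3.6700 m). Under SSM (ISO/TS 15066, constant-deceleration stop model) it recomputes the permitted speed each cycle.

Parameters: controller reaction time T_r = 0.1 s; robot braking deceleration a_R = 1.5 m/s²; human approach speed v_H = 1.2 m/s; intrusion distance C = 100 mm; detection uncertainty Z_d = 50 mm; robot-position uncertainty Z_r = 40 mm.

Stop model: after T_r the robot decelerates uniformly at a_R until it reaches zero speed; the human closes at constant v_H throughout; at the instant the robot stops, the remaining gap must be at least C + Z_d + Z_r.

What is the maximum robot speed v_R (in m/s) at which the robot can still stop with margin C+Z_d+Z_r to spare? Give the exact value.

v_R_max = 21/10 m/s = 2.1000 m/s

at the boundary: (1/3)·v² + (9/10)·v + (-84/25) = 0
  disc = (9/10)² − 4·(1/3)·(-84/25) = 529/100 ; √disc = 23/10
  v_R = (−(9/10) + 23/10) / (2·(1/3)) = 21/10 m/s
check:
stop time T_s = (21/10)/(3/2) = 1.4000 s
reaction-phase robot travel = 2.1000·0.1000 = 0.2100 m
braking distance = 2.1000²/(2·1.5000) = 1.4700 m
human over T_r+T_s: 1.2000·(0.1000+1.4000) = 1.8000 m
margins: 0.1000+0.0500+0.0400 = 0.1900 m
sum ≈ 0.2100+1.4700+1.8000+0.1900 ≈ 3.6700 m = S ✓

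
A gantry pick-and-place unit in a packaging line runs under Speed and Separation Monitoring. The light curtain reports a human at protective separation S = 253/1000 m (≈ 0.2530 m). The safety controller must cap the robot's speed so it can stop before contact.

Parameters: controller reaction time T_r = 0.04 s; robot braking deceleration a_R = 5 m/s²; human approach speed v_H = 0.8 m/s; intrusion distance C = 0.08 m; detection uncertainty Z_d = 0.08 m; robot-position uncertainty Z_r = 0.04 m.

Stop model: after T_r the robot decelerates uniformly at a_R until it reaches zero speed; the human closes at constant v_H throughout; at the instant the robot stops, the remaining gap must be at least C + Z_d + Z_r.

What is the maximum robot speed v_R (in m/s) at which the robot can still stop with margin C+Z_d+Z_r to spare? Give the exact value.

v_R_max = 1/10 m/s = 0.1000 m/s

quadratic (1/10)·v² + (1/5)·v + (-21/1000) = 0
  disc = (1/5)² − 4·(1/10)·(-21/1000) = 121/2500 ; √disc = 11/50
  v_R = (−(1/5) + 11/50) / (2·(1/10)) = 1/10 m/s
check:
stop time T_s = (1/10)/5 = 0.0200 s
robot in T_r: 0.1000·0.0400 = 0.0040 m
robot covers 0.1000·0.0200 − ½·5.0000·0.0200² = 0.0010 m while stopping
human over T_r+T_s: 0.8000·(0.0400+0.0200) = 0.0480 m
margins: 0.0800+0.0800+0.0400 = 0.2000 m
sum ≈ 0.0040+0.0010+0.0480+0.2000 ≈ 0.2530 m = S ✓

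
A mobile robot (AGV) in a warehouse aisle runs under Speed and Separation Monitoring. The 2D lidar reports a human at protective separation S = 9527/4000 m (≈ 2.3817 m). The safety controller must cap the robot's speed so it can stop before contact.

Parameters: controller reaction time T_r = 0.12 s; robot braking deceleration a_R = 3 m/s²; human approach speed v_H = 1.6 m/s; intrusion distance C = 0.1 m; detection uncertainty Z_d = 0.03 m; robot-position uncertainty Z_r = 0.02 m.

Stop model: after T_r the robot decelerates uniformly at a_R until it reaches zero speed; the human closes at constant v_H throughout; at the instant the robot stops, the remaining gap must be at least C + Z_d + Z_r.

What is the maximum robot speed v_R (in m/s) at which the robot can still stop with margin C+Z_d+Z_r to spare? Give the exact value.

collect terms ⇒ (1/6)·v_R² + (49/75)·v_R + (-8159/4000) = 0
  disc = (49/75)² − 4·(1/6)·(-8159/4000) = 160801/90000 ; √disc = 401/300
  v_R = (−(49/75) + 401/300) / (2·(1/6)) = 41/20 m/s
check:
braking lasts T_s = (41/20)/3 = 0.6833 s
robot in T_r: 2.0500·0.1200 = 0.2460 m
robot under decel: 2.0500²/(2·3.0000) = 0.7004 m
human closes 1.6000·0.8033 = 1.2853 m
margins: 0.1000+0.0300+0.0200 = 0.1500 m
sum ≈ 0.2460+0.7004+1.2853+0.1500 ≈ 2.3817 m = S ✓

v_R_max = 41/20 m/s = 2.0500 m/s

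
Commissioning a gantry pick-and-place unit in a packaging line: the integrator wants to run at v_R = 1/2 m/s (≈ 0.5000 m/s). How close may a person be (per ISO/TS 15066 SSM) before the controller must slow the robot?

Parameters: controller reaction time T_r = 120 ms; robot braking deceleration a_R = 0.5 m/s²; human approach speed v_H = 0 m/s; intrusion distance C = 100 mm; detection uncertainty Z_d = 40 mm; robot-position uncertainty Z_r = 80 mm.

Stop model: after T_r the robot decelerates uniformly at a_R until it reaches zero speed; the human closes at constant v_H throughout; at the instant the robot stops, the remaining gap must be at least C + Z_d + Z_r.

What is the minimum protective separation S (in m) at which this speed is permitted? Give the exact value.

T_s = v_R/a_R = (1/2)/(1/2) = 1.0000 s
reaction-phase robot travel = 0.5000·0.1200 = 0.0600 m
robot under decel: 0.5000²/(2·0.5000) = 0.2500 m
human over T_r+T_s: 0.0000·(0.1200+1.0000) = 0.0000 m
margins: 0.1000+0.0400+0.0800 = 0.2200 m
S_min ≈ 0.0600+0.2500+0.0000+0.2200  ⇒  S_min = 53/100 m

S_min = 53/100 m = 0.5300 m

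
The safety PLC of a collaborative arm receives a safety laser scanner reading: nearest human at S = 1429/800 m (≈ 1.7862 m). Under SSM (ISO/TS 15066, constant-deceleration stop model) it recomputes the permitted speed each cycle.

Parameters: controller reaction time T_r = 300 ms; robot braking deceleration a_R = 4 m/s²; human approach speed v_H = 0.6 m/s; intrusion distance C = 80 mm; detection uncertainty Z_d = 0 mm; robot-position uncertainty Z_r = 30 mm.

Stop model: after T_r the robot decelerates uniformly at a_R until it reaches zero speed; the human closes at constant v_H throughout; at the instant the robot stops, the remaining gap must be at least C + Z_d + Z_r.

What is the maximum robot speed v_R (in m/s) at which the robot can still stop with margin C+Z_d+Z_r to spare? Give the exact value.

v_R_max = 21/10 m/s = 2.1000 m/s

collect terms ⇒ (1/8)·v_R² + (9/20)·v_R + (-1197/800) = 0
  disc = (9/20)² − 4·(1/8)·(-1197/800) = 1521/1600 ; √disc = 39/40
  v_R = (−(9/20) + 39/40) / (2·(1/8)) = 21/10 m/s
check:
braking lasts T_s = (21/10)/4 = 0.5250 s
reaction-phase robot travel = 2.1000·0.3000 = 0.6300 m
robot covers 2.1000·0.5250 − ½·4.0000·0.5250² = 0.5513 m while stopping
human over T_r+T_s: 0.6000·(0.3000+0.5250) = 0.4950 m
margins: 0.0800+0.0000+0.0300 = 0.1100 m
sum ≈ 0.6300+0.5513+0.4950+0.1100 ≈ 1.7862 m = S ✓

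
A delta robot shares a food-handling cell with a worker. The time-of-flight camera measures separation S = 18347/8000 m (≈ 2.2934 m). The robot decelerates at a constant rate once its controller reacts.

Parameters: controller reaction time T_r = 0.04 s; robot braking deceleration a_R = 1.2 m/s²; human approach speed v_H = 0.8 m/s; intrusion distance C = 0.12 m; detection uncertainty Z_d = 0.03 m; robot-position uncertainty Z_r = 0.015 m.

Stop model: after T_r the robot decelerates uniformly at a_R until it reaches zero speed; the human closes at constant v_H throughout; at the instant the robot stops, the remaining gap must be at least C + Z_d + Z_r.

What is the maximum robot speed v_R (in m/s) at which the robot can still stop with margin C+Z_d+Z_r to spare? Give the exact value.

v_R_max = 31/20 m/s = 1.5500 m/s

quadratic (5/12)·v² + (53/75)·v + (-16771/8000) = 0
  disc = (53/75)² − 4·(5/12)·(-16771/8000) = 1437601/360000 ; √disc = 1199/600
  v_R = (−(53/75) + 1199/600) / (2·(5/12)) = 31/20 m/s
check:
stop time T_s = (31/20)/(6/5) = 1.2917 s
reaction-phase robot travel = 1.5500·0.0400 = 0.0620 m
robot under decel: 1.5500²/(2·1.2000) = 1.0010 m
person approaches 0.8000·(0.0400+1.2917) = 1.0653 m
margins: 0.1200+0.0300+0.0150 = 0.1650 m
sum ≈ 0.0620+1.0010+1.0653+0.1650 ≈ 2.2934 m = S ✓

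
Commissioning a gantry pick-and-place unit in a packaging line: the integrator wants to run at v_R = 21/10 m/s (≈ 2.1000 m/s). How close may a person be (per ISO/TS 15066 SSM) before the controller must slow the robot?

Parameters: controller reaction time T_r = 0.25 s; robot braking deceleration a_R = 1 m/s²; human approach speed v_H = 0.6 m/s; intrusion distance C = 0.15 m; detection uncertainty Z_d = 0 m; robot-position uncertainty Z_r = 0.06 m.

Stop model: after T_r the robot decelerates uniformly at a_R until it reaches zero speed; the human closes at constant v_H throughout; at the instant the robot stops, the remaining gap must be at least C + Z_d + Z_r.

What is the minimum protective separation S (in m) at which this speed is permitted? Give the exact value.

S_min = 87/20 m = 4.3500 m

stop time T_s = (21/10)/1 = 2.1000 s
reaction-phase robot travel = 2.1000·0.2500 = 0.5250 m
robot covers 2.1000·2.1000 − ½·1.0000·2.1000² = 2.2050 m while stopping
person approaches 0.6000·(0.2500+2.1000) = 1.4100 m
margins: 0.1500+0.0000+0.0600 = 0.2100 m
S_min ≈ 0.5250+2.2050+1.4100+0.2100  ⇒  S_min = 87/20 m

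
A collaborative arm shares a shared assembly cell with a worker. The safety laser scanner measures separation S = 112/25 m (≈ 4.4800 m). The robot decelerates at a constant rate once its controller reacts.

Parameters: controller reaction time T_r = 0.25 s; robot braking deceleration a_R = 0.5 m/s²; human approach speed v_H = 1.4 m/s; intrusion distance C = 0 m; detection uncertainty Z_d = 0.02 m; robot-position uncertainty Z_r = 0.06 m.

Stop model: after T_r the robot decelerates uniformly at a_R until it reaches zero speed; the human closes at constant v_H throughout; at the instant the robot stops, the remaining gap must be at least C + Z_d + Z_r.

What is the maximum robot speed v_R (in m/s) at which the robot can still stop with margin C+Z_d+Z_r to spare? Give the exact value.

v_R_max = 1 m/s = 1.0000 m/s

quadratic (1)·v² + (61/20)·v + (-81/20) = 0
  disc = (61/20)² − 4·(1)·(-81/20) = 10201/400 ; √disc = 101/20
  v_R = (−(61/20) + 101/20) / (2·(1)) = 1 m/s
check:
T_s = v_R/a_R = 1/(1/2) = 2.0000 s
robot in T_r: 1.0000·0.2500 = 0.2500 m
robot under decel: 1.0000²/(2·0.5000) = 1.0000 m
person approaches 1.4000·(0.2500+2.0000) = 3.1500 m
C+Z_d+Z_r = 0.0000+0.0200+0.0600 = 0.0800 m
sum ≈ 0.2500+1.0000+3.1500+0.0800 ≈ 4.4800 m = S ✓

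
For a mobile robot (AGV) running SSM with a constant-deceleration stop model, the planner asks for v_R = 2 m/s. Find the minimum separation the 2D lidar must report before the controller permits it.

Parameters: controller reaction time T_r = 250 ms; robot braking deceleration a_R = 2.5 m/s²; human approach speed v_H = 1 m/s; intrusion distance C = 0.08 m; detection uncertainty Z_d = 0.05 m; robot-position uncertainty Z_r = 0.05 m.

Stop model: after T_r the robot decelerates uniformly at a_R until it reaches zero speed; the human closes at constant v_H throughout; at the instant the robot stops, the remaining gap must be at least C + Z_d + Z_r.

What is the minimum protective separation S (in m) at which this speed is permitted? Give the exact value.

braking lasts T_s = 2/(5/2) = 0.8000 s
robot covers v_R·T_r = 2.0000·0.2500 = 0.5000 m before braking
robot under decel: 2.0000²/(2·2.5000) = 0.8000 m
person approaches 1.0000·(0.2500+0.8000) = 1.0500 m
margins: 0.0800+0.0500+0.0500 = 0.1800 m
S_min ≈ 0.5000+0.8000+1.0500+0.1800  ⇒  S_min = 253/100 m

S_min = 253/100 m = 2.5300 m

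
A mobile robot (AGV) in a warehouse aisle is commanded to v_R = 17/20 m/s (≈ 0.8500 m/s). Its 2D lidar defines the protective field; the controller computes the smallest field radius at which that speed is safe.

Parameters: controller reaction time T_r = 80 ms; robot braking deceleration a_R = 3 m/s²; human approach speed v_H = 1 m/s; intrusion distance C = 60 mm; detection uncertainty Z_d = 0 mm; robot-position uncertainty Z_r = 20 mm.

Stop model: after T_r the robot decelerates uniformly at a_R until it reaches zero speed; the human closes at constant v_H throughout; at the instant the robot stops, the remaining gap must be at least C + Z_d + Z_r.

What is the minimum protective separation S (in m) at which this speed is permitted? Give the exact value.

S_min = 2527/4000 m = 0.6318 m

braking lasts T_s = (17/20)/3 = 0.2833 s
robot in T_r: 0.8500·0.0800 = 0.0680 m
robot covers 0.8500·0.2833 − ½·3.0000·0.2833² = 0.1204 m while stopping
human closes 1.0000·0.3633 = 0.3633 m
margins: 0.0600+0.0000+0.0200 = 0.0800 m
S_min ≈ 0.0680+0.1204+0.3633+0.0800  ⇒  S_min = 2527/4000 m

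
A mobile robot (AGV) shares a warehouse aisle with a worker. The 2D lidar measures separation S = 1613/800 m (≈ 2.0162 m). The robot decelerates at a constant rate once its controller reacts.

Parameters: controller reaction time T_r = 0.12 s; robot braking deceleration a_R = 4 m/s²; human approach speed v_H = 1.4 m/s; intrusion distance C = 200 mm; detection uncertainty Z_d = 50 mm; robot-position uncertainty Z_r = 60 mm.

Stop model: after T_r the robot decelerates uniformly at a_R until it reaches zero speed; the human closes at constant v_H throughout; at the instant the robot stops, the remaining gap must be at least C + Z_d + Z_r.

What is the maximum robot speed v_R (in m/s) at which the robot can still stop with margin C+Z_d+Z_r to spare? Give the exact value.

at the boundary: (1/8)·v² + (47/100)·v + (-6153/4000) = 0
  disc = (47/100)² − 4·(1/8)·(-6153/4000) = 39601/40000 ; √disc = 199/200
  v_R = (−(47/100) + 199/200) / (2·(1/8)) = 21/10 m/s
check:
stop time T_s = (21/10)/4 = 0.5250 s
robot covers v_R·T_r = 2.1000·0.1200 = 0.2520 m before braking
braking distance = 2.1000²/(2·4.0000) = 0.5513 m
person approaches 1.4000·(0.1200+0.5250) = 0.9030 m
C+Z_d+Z_r = 0.2000+0.0500+0.0600 = 0.3100 m
sum ≈ 0.2520+0.5513+0.9030+0.3100 ≈ 2.0162 m = S ✓

v_R_max = 21/10 m/s = 2.1000 m/s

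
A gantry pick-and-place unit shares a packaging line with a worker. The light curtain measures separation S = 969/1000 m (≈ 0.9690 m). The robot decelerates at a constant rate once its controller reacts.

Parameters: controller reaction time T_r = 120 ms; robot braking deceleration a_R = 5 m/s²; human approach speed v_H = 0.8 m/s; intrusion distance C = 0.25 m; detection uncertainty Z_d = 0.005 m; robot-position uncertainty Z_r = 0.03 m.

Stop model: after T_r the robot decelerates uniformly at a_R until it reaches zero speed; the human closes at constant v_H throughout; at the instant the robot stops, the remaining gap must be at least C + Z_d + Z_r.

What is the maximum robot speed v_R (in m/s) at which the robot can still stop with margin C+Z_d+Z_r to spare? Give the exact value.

v_R_max = 7/5 m/s = 1.4000 m/s

quadratic (1/10)·v² + (7/25)·v + (-147/250) = 0
  disc = (7/25)² − 4·(1/10)·(-147/250) = 196/625 ; √disc = 14/25
  v_R = (−(7/25) + 14/25) / (2·(1/10)) = 7/5 m/s
check:
braking lasts T_s = (7/5)/5 = 0.2800 s
robot covers v_R·T_r = 1.4000·0.1200 = 0.1680 m before braking
robot under decel: 1.4000²/(2·5.0000) = 0.1960 m
human closes 0.8000·0.4000 = 0.3200 m
margins: 0.2500+0.0050+0.0300 = 0.2850 m
sum ≈ 0.1680+0.1960+0.3200+0.2850 ≈ 0.9690 m = S ✓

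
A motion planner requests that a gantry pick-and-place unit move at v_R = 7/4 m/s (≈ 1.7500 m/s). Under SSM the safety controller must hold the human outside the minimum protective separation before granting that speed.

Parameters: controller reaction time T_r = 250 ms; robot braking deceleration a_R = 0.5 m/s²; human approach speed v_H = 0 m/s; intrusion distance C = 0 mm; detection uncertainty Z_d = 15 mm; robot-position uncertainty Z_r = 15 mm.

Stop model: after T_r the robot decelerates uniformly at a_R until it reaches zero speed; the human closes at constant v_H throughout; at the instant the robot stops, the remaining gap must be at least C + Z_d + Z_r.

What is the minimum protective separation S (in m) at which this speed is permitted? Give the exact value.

S_min = 353/100 m = 3.5300 m

braking lasts T_s = (7/4)/(1/2) = 3.5000 s
robot covers v_R·T_r = 1.7500·0.2500 = 0.4375 m before braking
robot under decel: 1.7500²/(2·0.5000) = 3.0625 m
human closes 0.0000·3.7500 = 0.0000 m
margins: 0.0000+0.0150+0.0150 = 0.0300 m
S_min ≈ 0.4375+3.0625+0.0000+0.0300  ⇒  S_min = 353/100 m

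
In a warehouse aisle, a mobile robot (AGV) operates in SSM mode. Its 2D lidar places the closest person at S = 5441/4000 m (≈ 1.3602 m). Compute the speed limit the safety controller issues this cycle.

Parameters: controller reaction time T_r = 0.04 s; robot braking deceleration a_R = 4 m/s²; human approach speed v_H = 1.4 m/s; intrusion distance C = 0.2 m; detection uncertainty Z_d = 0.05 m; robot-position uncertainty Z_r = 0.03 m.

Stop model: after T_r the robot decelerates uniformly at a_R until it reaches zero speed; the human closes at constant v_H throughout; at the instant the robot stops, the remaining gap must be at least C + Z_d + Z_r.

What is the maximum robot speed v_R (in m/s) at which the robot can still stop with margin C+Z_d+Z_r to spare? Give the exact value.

quadratic (1/8)·v² + (39/100)·v + (-4097/4000) = 0
  disc = (39/100)² − 4·(1/8)·(-4097/4000) = 26569/40000 ; √disc = 163/200
  v_R = (−(39/100) + 163/200) / (2·(1/8)) = 17/10 m/s
check:
braking lasts T_s = (17/10)/4 = 0.4250 s
robot in T_r: 1.7000·0.0400 = 0.0680 m
braking distance = 1.7000²/(2·4.0000) = 0.3613 m
human closes 1.4000·0.4650 = 0.6510 m
residual clearance needed = 0.2000+0.0500+0.0300 = 0.2800 m
sum ≈ 0.0680+0.3613+0.6510+0.2800 ≈ 1.3602 m = S ✓

v_R_max = 17/10 m/s = 1.7000 m/s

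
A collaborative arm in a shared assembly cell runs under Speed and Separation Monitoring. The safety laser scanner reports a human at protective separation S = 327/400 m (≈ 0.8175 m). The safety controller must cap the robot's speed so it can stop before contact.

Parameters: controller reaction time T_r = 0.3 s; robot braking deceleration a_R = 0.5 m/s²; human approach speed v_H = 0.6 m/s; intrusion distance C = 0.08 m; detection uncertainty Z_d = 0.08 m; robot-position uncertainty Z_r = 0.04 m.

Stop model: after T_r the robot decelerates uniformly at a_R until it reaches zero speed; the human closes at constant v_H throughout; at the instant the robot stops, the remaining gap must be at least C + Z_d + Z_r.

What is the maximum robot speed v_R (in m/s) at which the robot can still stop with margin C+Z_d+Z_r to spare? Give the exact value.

v_R_max = 1/4 m/s = 0.2500 m/s

quadratic (1)·v² + (3/2)·v + (-7/16) = 0
  disc = (3/2)² − 4·(1)·(-7/16) = 4 ; √disc = 2
  v_R = (−(3/2) + 2) / (2·(1)) = 1/4 m/s
check:
braking lasts T_s = (1/4)/(1/2) = 0.5000 s
robot covers v_R·T_r = 0.2500·0.3000 = 0.0750 m before braking
braking distance = 0.2500²/(2·0.5000) = 0.0625 m
person approaches 0.6000·(0.3000+0.5000) = 0.4800 m
C+Z_d+Z_r = 0.0800+0.0800+0.0400 = 0.2000 m
sum ≈ 0.0750+0.0625+0.4800+0.2000 ≈ 0.8175 m = S ✓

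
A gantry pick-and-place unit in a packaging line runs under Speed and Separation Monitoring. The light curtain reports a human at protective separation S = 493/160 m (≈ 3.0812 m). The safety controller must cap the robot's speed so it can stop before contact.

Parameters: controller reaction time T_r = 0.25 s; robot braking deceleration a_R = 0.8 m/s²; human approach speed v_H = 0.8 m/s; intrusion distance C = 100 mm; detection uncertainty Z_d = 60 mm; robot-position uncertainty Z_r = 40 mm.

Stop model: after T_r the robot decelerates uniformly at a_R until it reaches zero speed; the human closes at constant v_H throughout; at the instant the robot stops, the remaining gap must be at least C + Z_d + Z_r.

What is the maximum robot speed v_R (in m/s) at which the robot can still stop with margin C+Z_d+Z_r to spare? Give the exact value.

v_R_max = 13/10 m/s = 1.3000 m/s

quadratic (5/8)·v² + (5/4)·v + (-429/160) = 0
  disc = (5/4)² − 4·(5/8)·(-429/160) = 529/64 ; √disc = 23/8
  v_R = (−(5/4) + 23/8) / (2·(5/8)) = 13/10 m/s
check:
T_s = v_R/a_R = (13/10)/(4/5) = 1.6250 s
robot covers v_R·T_r = 1.3000·0.2500 = 0.3250 m before braking
braking distance = 1.3000²/(2·0.8000) = 1.0562 m
human closes 0.8000·1.8750 = 1.5000 m
residual clearance needed = 0.1000+0.0600+0.0400 = 0.2000 m
sum ≈ 0.3250+1.0562+1.5000+0.2000 ≈ 3.0812 m = S ✓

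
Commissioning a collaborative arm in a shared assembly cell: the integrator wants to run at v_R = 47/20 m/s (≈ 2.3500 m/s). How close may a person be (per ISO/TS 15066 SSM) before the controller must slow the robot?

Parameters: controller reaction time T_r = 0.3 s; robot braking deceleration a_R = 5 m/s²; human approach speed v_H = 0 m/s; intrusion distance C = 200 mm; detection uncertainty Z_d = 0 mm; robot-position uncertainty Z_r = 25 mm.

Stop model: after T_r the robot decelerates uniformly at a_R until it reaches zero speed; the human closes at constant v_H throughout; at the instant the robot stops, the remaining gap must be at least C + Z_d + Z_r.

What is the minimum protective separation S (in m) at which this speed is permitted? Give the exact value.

S_min = 5929/4000 m = 1.4823 m

braking lasts T_s = (47/20)/5 = 0.4700 s
reaction-phase robot travel = 2.3500·0.3000 = 0.7050 m
robot covers 2.3500·0.4700 − ½·5.0000·0.4700² = 0.5523 m while stopping
person approaches 0.0000·(0.3000+0.4700) = 0.0000 m
residual clearance needed = 0.2000+0.0000+0.0250 = 0.2250 m
S_min ≈ 0.7050+0.5523+0.0000+0.2250  ⇒  S_min = 5929/4000 m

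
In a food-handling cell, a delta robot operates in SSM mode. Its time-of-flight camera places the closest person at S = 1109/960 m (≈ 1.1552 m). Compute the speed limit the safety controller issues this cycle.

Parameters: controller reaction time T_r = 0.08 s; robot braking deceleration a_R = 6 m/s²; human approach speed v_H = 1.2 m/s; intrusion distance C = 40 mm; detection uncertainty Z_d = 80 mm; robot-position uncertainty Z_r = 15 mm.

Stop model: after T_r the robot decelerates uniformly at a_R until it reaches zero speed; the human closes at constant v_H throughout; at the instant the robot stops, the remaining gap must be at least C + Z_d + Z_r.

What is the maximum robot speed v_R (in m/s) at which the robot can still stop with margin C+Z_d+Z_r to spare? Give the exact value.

quadratic (1/12)·v² + (7/25)·v + (-22181/24000) = 0
  disc = (7/25)² − 4·(1/12)·(-22181/24000) = 139129/360000 ; √disc = 373/600
  v_R = (−(7/25) + 373/600) / (2·(1/12)) = 41/20 m/s
check:
stop time T_s = (41/20)/6 = 0.3417 s
reaction-phase robot travel = 2.0500·0.0800 = 0.1640 m
robot under decel: 2.0500²/(2·6.0000) = 0.3502 m
person approaches 1.2000·(0.0800+0.3417) = 0.5060 m
residual clearance needed = 0.0400+0.0800+0.0150 = 0.1350 m
sum ≈ 0.1640+0.3502+0.5060+0.1350 ≈ 1.1552 m = S ✓

v_R_max = 41/20 m/s = 2.0500 m/s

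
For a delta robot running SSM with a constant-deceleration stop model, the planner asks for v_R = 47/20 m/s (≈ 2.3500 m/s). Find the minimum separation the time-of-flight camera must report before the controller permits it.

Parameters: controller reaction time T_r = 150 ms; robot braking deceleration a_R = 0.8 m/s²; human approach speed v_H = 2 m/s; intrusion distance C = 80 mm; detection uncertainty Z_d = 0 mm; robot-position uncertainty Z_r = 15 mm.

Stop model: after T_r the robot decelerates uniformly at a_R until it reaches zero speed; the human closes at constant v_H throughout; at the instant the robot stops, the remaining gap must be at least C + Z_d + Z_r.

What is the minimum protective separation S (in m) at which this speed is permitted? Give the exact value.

S_min = 32237/3200 m = 10.0741 m

braking lasts T_s = (47/20)/(4/5) = 2.9375 s
robot covers v_R·T_r = 2.3500·0.1500 = 0.3525 m before braking
braking distance = 2.3500²/(2·0.8000) = 3.4516 m
person approaches 2.0000·(0.1500+2.9375) = 6.1750 m
margins: 0.0800+0.0000+0.0150 = 0.0950 m
S_min ≈ 0.3525+3.4516+6.1750+0.0950  ⇒  S_min = 32237/3200 m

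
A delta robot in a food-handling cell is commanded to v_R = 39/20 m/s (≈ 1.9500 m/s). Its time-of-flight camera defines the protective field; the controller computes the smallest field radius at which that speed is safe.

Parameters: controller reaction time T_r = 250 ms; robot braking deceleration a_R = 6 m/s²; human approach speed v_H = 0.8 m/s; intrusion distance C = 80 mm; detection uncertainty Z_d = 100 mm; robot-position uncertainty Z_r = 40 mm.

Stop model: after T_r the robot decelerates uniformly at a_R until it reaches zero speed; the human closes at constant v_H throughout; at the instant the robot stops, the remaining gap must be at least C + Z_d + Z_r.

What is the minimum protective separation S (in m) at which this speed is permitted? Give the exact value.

S_min = 95/64 m = 1.4844 m

braking lasts T_s = (39/20)/6 = 0.3250 s
robot covers v_R·T_r = 1.9500·0.2500 = 0.4875 m before braking
robot under decel: 1.9500²/(2·6.0000) = 0.3169 m
human over T_r+T_s: 0.8000·(0.2500+0.3250) = 0.4600 m
residual clearance needed = 0.0800+0.1000+0.0400 = 0.2200 m
S_min ≈ 0.4875+0.3169+0.4600+0.2200  ⇒  S_min = 95/64 m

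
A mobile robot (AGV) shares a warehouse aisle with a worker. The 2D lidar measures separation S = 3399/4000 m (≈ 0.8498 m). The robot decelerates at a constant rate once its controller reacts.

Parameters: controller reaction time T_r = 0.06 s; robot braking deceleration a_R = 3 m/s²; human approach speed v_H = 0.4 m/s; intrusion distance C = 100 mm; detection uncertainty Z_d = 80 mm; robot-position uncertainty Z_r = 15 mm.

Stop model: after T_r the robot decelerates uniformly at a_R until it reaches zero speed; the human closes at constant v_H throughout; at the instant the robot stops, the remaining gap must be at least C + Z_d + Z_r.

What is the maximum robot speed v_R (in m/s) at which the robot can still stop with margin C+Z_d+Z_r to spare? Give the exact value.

at the boundary: (1/6)·v² + (29/150)·v + (-2523/4000) = 0
  disc = (29/150)² − 4·(1/6)·(-2523/4000) = 41209/90000 ; √disc = 203/300
  v_R = (−(29/150) + 203/300) / (2·(1/6)) = 29/20 m/s
check:
stop time T_s = (29/20)/3 = 0.4833 s
robot in T_r: 1.4500·0.0600 = 0.0870 m
robot under decel: 1.4500²/(2·3.0000) = 0.3504 m
person approaches 0.4000·(0.0600+0.4833) = 0.2173 m
C+Z_d+Z_r = 0.1000+0.0800+0.0150 = 0.1950 m
sum ≈ 0.0870+0.3504+0.2173+0.1950 ≈ 0.8498 m = S ✓

v_R_max = 29/20 m/s = 1.4500 m/s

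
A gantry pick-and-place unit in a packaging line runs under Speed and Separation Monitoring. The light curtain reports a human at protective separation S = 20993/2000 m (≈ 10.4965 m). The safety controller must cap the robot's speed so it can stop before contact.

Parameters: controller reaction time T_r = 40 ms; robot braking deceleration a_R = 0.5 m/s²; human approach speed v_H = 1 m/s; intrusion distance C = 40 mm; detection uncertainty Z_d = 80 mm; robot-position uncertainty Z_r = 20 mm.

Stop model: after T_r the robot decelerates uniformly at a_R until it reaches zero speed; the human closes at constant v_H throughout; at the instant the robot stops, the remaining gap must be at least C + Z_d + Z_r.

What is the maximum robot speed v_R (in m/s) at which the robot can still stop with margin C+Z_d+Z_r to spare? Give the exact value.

v_R_max = 47/20 m/s = 2.3500 m/s

at the boundary: (1)·v² + (51/25)·v + (-20633/2000) = 0
  disc = (51/25)² − 4·(1)·(-20633/2000) = 113569/2500 ; √disc = 337/50
  v_R = (−(51/25) + 337/50) / (2·(1)) = 47/20 m/s
check:
braking lasts T_s = (47/20)/(1/2) = 4.7000 s
robot in T_r: 2.3500·0.0400 = 0.0940 m
braking distance = 2.3500²/(2·0.5000) = 5.5225 m
person approaches 1.0000·(0.0400+4.7000) = 4.7400 m
margins: 0.0400+0.0800+0.0200 = 0.1400 m
sum ≈ 0.0940+5.5225+4.7400+0.1400 ≈ 10.4965 m = S ✓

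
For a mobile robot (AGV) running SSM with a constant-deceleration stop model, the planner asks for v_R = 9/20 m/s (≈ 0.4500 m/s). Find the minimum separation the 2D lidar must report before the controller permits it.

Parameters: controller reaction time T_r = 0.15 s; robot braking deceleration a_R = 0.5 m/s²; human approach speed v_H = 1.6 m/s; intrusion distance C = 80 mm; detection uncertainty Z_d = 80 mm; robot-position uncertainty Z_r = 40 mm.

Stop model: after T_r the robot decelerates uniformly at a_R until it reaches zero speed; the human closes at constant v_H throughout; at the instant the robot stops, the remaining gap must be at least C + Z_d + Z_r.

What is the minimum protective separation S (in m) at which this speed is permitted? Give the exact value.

stop time T_s = (9/20)/(1/2) = 0.9000 s
robot in T_r: 0.4500·0.1500 = 0.0675 m
braking distance = 0.4500²/(2·0.5000) = 0.2025 m
human closes 1.6000·1.0500 = 1.6800 m
margins: 0.0800+0.0800+0.0400 = 0.2000 m
S_min ≈ 0.0675+0.2025+1.6800+0.2000  ⇒  S_min = 43/20 m

S_min = 43/20 m = 2.1500 m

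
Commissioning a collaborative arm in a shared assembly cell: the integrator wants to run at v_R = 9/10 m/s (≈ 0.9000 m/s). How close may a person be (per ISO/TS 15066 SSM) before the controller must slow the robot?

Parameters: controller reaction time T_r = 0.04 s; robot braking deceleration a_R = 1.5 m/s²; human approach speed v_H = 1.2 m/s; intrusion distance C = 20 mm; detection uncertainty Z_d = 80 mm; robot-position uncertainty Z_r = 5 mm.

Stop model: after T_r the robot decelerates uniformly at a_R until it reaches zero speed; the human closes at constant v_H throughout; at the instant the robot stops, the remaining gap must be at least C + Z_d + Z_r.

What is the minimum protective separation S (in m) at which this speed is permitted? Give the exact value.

S_min = 1179/1000 m = 1.1790 m

braking lasts T_s = (9/10)/(3/2) = 0.6000 s
robot covers v_R·T_r = 0.9000·0.0400 = 0.0360 m before braking
braking distance = 0.9000²/(2·1.5000) = 0.2700 m
human over T_r+T_s: 1.2000·(0.0400+0.6000) = 0.7680 m
margins: 0.0200+0.0800+0.0050 = 0.1050 m
S_min ≈ 0.0360+0.2700+0.7680+0.1050  ⇒  S_min = 1179/1000 m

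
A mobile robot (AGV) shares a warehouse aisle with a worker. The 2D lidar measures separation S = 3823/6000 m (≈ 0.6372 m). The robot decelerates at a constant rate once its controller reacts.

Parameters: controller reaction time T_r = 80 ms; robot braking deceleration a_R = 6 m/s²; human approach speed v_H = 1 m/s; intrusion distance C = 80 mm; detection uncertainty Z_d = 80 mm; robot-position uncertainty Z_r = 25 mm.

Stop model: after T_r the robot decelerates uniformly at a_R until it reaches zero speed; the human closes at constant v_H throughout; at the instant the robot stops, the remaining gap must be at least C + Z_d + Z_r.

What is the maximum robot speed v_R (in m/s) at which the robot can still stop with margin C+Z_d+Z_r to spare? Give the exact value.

quadratic (1/12)·v² + (37/150)·v + (-2233/6000) = 0
  disc = (37/150)² − 4·(1/12)·(-2233/6000) = 1849/10000 ; √disc = 43/100
  v_R = (−(37/150) + 43/100) / (2·(1/12)) = 11/10 m/s
check:
stop time T_s = (11/10)/6 = 0.1833 s
robot covers v_R·T_r = 1.1000·0.0800 = 0.0880 m before braking
braking distance = 1.1000²/(2·6.0000) = 0.1008 m
person approaches 1.0000·(0.0800+0.1833) = 0.2633 m
C+Z_d+Z_r = 0.0800+0.0800+0.0250 = 0.1850 m
sum ≈ 0.0880+0.1008+0.2633+0.1850 ≈ 0.6372 m = S ✓

v_R_max = 11/10 m/s = 1.1000 m/s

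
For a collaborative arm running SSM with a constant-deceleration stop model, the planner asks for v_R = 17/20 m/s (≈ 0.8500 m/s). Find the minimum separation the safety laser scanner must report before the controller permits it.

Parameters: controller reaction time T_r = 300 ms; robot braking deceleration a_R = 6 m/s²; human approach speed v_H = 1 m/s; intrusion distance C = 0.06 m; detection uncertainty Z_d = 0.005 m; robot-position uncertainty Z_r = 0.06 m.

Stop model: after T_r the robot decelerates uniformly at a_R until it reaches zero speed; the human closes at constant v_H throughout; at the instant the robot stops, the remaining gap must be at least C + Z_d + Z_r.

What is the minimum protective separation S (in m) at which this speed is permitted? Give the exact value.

T_s = v_R/a_R = (17/20)/6 = 0.1417 s
robot covers v_R·T_r = 0.8500·0.3000 = 0.2550 m before braking
robot under decel: 0.8500²/(2·6.0000) = 0.0602 m
human over T_r+T_s: 1.0000·(0.3000+0.1417) = 0.4417 m
residual clearance needed = 0.0600+0.0050+0.0600 = 0.1250 m
S_min ≈ 0.2550+0.0602+0.4417+0.1250  ⇒  S_min = 1411/1600 m

S_min = 1411/1600 m = 0.8819 m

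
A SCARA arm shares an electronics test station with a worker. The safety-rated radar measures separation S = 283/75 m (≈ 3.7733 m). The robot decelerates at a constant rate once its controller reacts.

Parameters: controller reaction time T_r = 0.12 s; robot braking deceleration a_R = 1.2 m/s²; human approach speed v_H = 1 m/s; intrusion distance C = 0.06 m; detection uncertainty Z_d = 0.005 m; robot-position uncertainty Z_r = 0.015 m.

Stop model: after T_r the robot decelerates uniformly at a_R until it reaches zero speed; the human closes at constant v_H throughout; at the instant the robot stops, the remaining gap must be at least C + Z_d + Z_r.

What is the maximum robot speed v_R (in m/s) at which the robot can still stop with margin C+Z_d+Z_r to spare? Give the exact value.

quadratic (5/12)·v² + (143/150)·v + (-268/75) = 0
  disc = (143/150)² − 4·(5/12)·(-268/75) = 17161/2500 ; √disc = 131/50
  v_R = (−(143/150) + 131/50) / (2·(5/12)) = 2 m/s
check:
T_s = v_R/a_R = 2/(6/5) = 1.6667 s
robot in T_r: 2.0000·0.1200 = 0.2400 m
robot under decel: 2.0000²/(2·1.2000) = 1.6667 m
human closes 1.0000·1.7867 = 1.7867 m
margins: 0.0600+0.0050+0.0150 = 0.0800 m
sum ≈ 0.2400+1.6667+1.7867+0.0800 ≈ 3.7733 m = S ✓

v_R_max = 2 m/s = 2.0000 m/s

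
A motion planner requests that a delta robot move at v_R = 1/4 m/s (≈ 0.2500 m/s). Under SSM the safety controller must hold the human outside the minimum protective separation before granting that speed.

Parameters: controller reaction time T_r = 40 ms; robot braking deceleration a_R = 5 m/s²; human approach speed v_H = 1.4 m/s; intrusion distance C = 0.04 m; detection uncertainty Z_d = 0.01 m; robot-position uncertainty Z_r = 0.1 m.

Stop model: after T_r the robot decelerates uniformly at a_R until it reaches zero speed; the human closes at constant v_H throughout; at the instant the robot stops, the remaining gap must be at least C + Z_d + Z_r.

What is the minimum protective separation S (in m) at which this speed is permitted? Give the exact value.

stop time T_s = (1/4)/5 = 0.0500 s
robot covers v_R·T_r = 0.2500·0.0400 = 0.0100 m before braking
robot under decel: 0.2500²/(2·5.0000) = 0.0063 m
human over T_r+T_s: 1.4000·(0.0400+0.0500) = 0.1260 m
C+Z_d+Z_r = 0.0400+0.0100+0.1000 = 0.1500 m
S_min ≈ 0.0100+0.0063+0.1260+0.1500  ⇒  S_min = 1169/4000 m

S_min = 1169/4000 m = 0.2923 m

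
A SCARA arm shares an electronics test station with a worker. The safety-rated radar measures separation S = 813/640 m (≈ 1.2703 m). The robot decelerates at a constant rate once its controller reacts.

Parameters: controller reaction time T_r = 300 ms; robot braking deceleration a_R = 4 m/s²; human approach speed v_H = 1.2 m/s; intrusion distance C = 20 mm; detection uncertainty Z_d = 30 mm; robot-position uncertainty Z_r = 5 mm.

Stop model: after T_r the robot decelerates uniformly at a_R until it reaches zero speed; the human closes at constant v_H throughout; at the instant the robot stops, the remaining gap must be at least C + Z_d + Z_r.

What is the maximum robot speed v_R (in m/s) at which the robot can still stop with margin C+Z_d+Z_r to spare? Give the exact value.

quadratic (1/8)·v² + (3/5)·v + (-2737/3200) = 0
  disc = (3/5)² − 4·(1/8)·(-2737/3200) = 5041/6400 ; √disc = 71/80
  v_R = (−(3/5) + 71/80) / (2·(1/8)) = 23/20 m/s
check:
braking lasts T_s = (23/20)/4 = 0.2875 s
reaction-phase robot travel = 1.1500·0.3000 = 0.3450 m
robot under decel: 1.1500²/(2·4.0000) = 0.1653 m
person approaches 1.2000·(0.3000+0.2875) = 0.7050 m
margins: 0.0200+0.0300+0.0050 = 0.0550 m
sum ≈ 0.3450+0.1653+0.7050+0.0550 ≈ 1.2703 m = S ✓

v_R_max = 23/20 m/s = 1.1500 m/s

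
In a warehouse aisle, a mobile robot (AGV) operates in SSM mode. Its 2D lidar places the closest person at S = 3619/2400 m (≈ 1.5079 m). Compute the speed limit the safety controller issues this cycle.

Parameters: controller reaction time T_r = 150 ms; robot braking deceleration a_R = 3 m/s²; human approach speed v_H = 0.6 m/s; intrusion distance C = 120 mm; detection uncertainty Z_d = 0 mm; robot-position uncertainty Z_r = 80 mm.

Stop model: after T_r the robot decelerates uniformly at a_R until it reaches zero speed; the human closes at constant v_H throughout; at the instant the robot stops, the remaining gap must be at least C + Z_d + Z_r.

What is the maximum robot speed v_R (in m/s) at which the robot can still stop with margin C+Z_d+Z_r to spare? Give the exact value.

v_R_max = 37/20 m/s = 1.8500 m/s

at the boundary: (1/6)·v² + (7/20)·v + (-2923/2400) = 0
  disc = (7/20)² − 4·(1/6)·(-2923/2400) = 841/900 ; √disc = 29/30
  v_R = (−(7/20) + 29/30) / (2·(1/6)) = 37/20 m/s
check:
T_s = v_R/a_R = (37/20)/3 = 0.6167 s
robot in T_r: 1.8500·0.1500 = 0.2775 m
robot covers 1.8500·0.6167 − ½·3.0000·0.6167² = 0.5704 m while stopping
human over T_r+T_s: 0.6000·(0.1500+0.6167) = 0.4600 m
margins: 0.1200+0.0000+0.0800 = 0.2000 m
sum ≈ 0.2775+0.5704+0.4600+0.2000 ≈ 1.5079 m = S ✓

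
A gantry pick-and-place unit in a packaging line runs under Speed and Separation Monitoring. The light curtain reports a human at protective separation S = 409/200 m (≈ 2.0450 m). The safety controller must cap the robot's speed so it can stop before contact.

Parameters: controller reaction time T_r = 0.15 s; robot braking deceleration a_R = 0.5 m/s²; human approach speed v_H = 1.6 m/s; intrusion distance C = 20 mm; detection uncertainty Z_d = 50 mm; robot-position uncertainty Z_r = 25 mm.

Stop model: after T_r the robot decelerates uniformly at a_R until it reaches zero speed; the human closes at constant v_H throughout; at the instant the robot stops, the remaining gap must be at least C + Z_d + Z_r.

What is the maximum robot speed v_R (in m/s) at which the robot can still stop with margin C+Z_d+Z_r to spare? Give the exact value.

collect terms ⇒ (1)·v_R² + (67/20)·v_R + (-171/100) = 0
  disc = (67/20)² − 4·(1)·(-171/100) = 289/16 ; √disc = 17/4
  v_R = (−(67/20) + 17/4) / (2·(1)) = 9/20 m/s
check:
stop time T_s = (9/20)/(1/2) = 0.9000 s
robot in T_r: 0.4500·0.1500 = 0.0675 m
robot covers 0.4500·0.9000 − ½·0.5000·0.9000² = 0.2025 m while stopping
human over T_r+T_s: 1.6000·(0.1500+0.9000) = 1.6800 m
C+Z_d+Z_r = 0.0200+0.0500+0.0250 = 0.0950 m
sum ≈ 0.0675+0.2025+1.6800+0.0950 ≈ 2.0450 m = S ✓

v_R_max = 9/20 m/s = 0.4500 m/s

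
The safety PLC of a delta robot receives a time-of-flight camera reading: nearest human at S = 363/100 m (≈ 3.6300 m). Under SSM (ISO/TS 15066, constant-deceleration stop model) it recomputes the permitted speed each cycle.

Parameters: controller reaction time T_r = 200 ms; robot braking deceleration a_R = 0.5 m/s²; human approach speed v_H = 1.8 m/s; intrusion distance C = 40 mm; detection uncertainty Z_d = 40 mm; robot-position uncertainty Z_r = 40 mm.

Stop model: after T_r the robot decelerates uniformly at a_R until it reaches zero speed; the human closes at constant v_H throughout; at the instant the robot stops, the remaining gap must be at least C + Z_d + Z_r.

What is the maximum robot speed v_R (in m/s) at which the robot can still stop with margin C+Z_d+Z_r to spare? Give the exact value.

quadratic (1)·v² + (19/5)·v + (-63/20) = 0
  disc = (19/5)² − 4·(1)·(-63/20) = 676/25 ; √disc = 26/5
  v_R = (−(19/5) + 26/5) / (2·(1)) = 7/10 m/s
check:
T_s = v_R/a_R = (7/10)/(1/2) = 1.4000 s
reaction-phase robot travel = 0.7000·0.2000 = 0.1400 m
robot covers 0.7000·1.4000 − ½·0.5000·1.4000² = 0.4900 m while stopping
human closes 1.8000·1.6000 = 2.8800 m
C+Z_d+Z_r = 0.0400+0.0400+0.0400 = 0.1200 m
sum ≈ 0.1400+0.4900+2.8800+0.1200 ≈ 3.6300 m = S ✓

v_R_max = 7/10 m/s = 0.7000 m/s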